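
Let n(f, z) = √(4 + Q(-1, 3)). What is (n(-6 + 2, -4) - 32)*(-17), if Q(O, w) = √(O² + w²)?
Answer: 544 - 17*√(4 + √10) ≈ 498.50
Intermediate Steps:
n(f, z) = √(4 + √10) (n(f, z) = √(4 + √((-1)² + 3²)) = √(4 + √(1 + 9)) = √(4 + √10))
(n(-6 + 2, -4) - 32)*(-17) = (√(4 + √10) - 32)*(-17) = (-32 + √(4 + √10))*(-17) = 544 - 17*√(4 + √10)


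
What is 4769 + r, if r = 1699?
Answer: 6468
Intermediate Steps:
4769 + r = 4769 + 1699 = 6468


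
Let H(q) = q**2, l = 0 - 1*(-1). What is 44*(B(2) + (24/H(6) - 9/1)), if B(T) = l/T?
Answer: -1034/3 ≈ -344.67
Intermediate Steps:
l = 1 (l = 0 + 1 = 1)
B(T) = 1/T
44*(B(2) + (24/H(6) - 9/1)) = 44*(1/2 + (24/(6**2) - 9/1)) = 44*(1/2 + (24/36 - 9*1)) = 44*(1/2 + (24*(1/36) - 9)) = 44*(1/2 + (2/3 - 9)) = 44*(1/2 - 25/3) = 44*(-47/6) = -1034/3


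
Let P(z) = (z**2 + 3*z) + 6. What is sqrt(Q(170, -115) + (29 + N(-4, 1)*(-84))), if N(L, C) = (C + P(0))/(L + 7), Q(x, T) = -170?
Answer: I*sqrt(337) ≈ 18.358*I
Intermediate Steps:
P(z) = 6 + z**2 + 3*z
N(L, C) = (6 + C)/(7 + L) (N(L, C) = (C + (6 + 0**2 + 3*0))/(L + 7) = (C + (6 + 0 + 0))/(7 + L) = (C + 6)/(7 + L) = (6 + C)/(7 + L))
sqrt(Q(170, -115) + (29 + N(-4, 1)*(-84))) = sqrt(-170 + (29 + ((6 + 1)/(7 - 4))*(-84))) = sqrt(-170 + (29 + (7/3)*(-84))) = sqrt(-170 + (29 - 196)) = sqrt(-170 - 167) = sqrt(-337) = I*sqrt(337)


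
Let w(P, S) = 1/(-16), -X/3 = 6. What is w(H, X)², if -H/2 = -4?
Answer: 1/256 ≈ 0.0039063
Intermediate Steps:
X = -18 (X = -3*6 = -18)
H = 8 (H = -2*(-4) = 8)
w(P, S) = -1/16
w(H, X)² = (-1/16)² = 1/256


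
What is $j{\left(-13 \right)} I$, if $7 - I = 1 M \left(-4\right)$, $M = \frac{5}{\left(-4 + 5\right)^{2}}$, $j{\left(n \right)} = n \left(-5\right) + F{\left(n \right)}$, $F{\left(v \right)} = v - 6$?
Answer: $1242$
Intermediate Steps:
$F{\left(v \right)} = -6 + v$ ($F{\left(v \right)} = v - 6 = -6 + v$)
$j{\left(n \right)} = -6 - 4 n$ ($j{\left(n \right)} = n \left(-5\right) + \left(-6 + n\right) = - 5 n + \left(-6 + n\right) = -6 - 4 n$)
$M = 5$ ($M = \frac{5}{1^{2}} = \frac{5}{1} = 5 \cdot 1 = 5$)
$I = 27$ ($I = 7 - 1 \cdot 5 \left(-4\right) = 7 - 5 \left(-4\right) = 7 - -20 = 7 + 20 = 27$)
$j{\left(-13 \right)} I = \left(-6 - -52\right) 27 = \left(-6 + 52\right) 27 = 46 \cdot 27 = 1242$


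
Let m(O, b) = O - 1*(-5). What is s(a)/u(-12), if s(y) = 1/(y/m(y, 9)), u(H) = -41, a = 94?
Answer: -99/3854 ≈ -0.025688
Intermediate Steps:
m(O, b) = 5 + O (m(O, b) = O + 5 = 5 + O)
s(y) = (5 + y)/y (s(y) = 1/(y/(5 + y)) = (5 + y)/y)
s(a)/u(-12) = ((5 + 94)/94)/(-41) = ((1/94)*99)*(-1/41) = (99/94)*(-1/41) = -99/3854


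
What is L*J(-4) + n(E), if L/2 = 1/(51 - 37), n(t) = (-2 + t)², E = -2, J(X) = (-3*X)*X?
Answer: 64/7 ≈ 9.1429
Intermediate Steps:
J(X) = -3*X²
L = ⅐ (L = 2/(51 - 37) = 2/14 = 2*(1/14) = ⅐ ≈ 0.14286)
L*J(-4) + n(E) = (-3*(-4)²)/7 + (-2 - 2)² = (-3*16)/7 + (-4)² = (⅐)*(-48) + 16 = -48/7 + 16 = 64/7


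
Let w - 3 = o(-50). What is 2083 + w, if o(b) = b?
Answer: 2036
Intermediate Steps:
w = -47 (w = 3 - 50 = -47)
2083 + w = 2083 - 47 = 2036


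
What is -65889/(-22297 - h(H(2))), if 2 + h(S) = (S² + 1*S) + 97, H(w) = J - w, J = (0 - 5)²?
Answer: 21963/7648 ≈ 2.8717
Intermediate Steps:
J = 25 (J = (-5)² = 25)
H(w) = 25 - w
h(S) = 95 + S + S² (h(S) = -2 + ((S² + 1*S) + 97) = -2 + ((S² + S) + 97) = -2 + ((S + S²) + 97) = -2 + (97 + S + S²) = 95 + S + S²)
-65889/(-22297 - h(H(2))) = -65889/(-22297 - (95 + (25 - 1*2) + (25 - 1*2)²)) = -65889/(-22297 - (95 + (25 - 2) + (25 - 2)²)) = -65889/(-22297 - (95 + 23 + 23²)) = -65889/(-22297 - (95 + 23 + 529)) = -65889/(-22297 - 1*647) = -65889/(-22297 - 647) = -65889/(-22944) = -65889*(-1/22944) = 21963/7648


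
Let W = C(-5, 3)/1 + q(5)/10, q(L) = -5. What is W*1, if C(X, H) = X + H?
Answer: -5/2 ≈ -2.5000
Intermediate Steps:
C(X, H) = H + X
W = -5/2 (W = (3 - 5)/1 - 5/10 = -2*1 - 5*⅒ = -2 - ½ = -5/2 ≈ -2.5000)
W*1 = -5/2*1 = -5/2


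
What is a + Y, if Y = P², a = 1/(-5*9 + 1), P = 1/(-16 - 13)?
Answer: -797/37004 ≈ -0.021538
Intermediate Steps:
P = -1/29 (P = 1/(-29) = -1/29 ≈ -0.034483)
a = -1/44 (a = 1/(-45 + 1) = 1/(-44) = -1/44 ≈ -0.022727)
Y = 1/841 (Y = (-1/29)² = 1/841 ≈ 0.0011891)
a + Y = -1/44 + 1/841 = -797/37004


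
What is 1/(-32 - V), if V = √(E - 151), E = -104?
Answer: I/(√255 - 32*I) ≈ -0.02502 + 0.012485*I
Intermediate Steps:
V = I*√255 (V = √(-104 - 151) = √(-255) = I*√255 ≈ 15.969*I)
1/(-32 - V) = 1/(-32 - I*√255)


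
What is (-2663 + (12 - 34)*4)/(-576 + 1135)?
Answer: -2751/559 ≈ -4.9213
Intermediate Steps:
(-2663 + (12 - 34)*4)/(-576 + 1135) = (-2663 - 22*4)/559 = (-2663 - 88)*(1/559) = -2751*1/559 = -2751/559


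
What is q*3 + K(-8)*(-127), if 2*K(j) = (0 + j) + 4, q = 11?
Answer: 287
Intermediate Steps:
K(j) = 2 + j/2 (K(j) = ((0 + j) + 4)/2 = (j + 4)/2 = (4 + j)/2 = 2 + j/2)
q*3 + K(-8)*(-127) = 11*3 + (2 + (½)*(-8))*(-127) = 33 + (2 - 4)*(-127) = 33 - 2*(-127) = 33 + 254 = 287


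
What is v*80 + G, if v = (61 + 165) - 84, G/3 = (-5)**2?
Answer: 11435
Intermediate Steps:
G = 75 (G = 3*(-5)**2 = 3*25 = 75)
v = 142 (v = 226 - 84 = 142)
v*80 + G = 142*80 + 75 = 11360 + 75 = 11435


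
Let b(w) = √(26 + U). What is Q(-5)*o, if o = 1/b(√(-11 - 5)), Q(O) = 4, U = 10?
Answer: ⅔ ≈ 0.66667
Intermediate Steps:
b(w) = 6 (b(w) = √(26 + 10) = √36 = 6)
o = ⅙ (o = 1/6 = ⅙ ≈ 0.16667)
Q(-5)*o = 4*(⅙) = ⅔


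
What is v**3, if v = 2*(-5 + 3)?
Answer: -64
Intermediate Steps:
v = -4 (v = 2*(-2) = -4)
v**3 = (-4)**3 = -64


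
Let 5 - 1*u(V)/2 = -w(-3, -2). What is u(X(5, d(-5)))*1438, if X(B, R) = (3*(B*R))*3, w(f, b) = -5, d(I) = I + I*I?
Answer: 0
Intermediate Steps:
d(I) = I + I²
X(B, R) = 9*B*R (X(B, R) = (3*B*R)*3 = 9*B*R)
u(V) = 0 (u(V) = 10 - (-2)*(-5) = 10 - 2*5 = 10 - 10 = 0)
u(X(5, d(-5)))*1438 = 0*1438 = 0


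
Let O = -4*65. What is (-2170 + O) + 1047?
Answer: -1383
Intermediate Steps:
O = -260
(-2170 + O) + 1047 = (-2170 - 260) + 1047 = -2430 + 1047 = -1383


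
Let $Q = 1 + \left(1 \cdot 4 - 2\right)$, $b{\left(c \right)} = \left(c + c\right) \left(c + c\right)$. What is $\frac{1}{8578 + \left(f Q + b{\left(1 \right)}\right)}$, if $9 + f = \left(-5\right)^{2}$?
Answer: $\frac{1}{8630} \approx 0.00011587$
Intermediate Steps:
$f = 16$ ($f = -9 + \left(-5\right)^{2} = -9 + 25 = 16$)
$b{\left(c \right)} = 4 c^{2}$ ($b{\left(c \right)} = 2 c 2 c = 4 c^{2}$)
$Q = 3$ ($Q = 1 + \left(4 - 2\right) = 1 + 2 = 3$)
$\frac{1}{8578 + \left(f Q + b{\left(1 \right)}\right)} = \frac{1}{8578 + \left(16 \cdot 3 + 4 \cdot 1^{2}\right)} = \frac{1}{8578 + \left(48 + 4 \cdot 1\right)} = \frac{1}{8578 + \left(48 + 4\right)} = \frac{1}{8578 + 52} = \frac{1}{8630}$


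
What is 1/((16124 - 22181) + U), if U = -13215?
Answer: -1/19272 ≈ -5.1889e-5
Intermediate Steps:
1/((16124 - 22181) + U) = 1/((16124 - 22181) - 13215) = 1/(-6057 - 13215) = 1/(-19272) = -1/19272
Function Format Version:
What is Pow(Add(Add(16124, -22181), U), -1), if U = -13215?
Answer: Rational(-1, 19272) ≈ -5.1889e-5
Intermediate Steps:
Pow(Add(Add(16124, -22181), U), -1) = Pow(Add(Add(16124, -22181), -13215), -1) = Pow(Add(-6057, -13215), -1) = Pow(-19272, -1) = Rational(-1, 19272)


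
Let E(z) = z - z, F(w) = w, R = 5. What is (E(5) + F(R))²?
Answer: 25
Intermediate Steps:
E(z) = 0
(E(5) + F(R))² = (0 + 5)² = 5² = 25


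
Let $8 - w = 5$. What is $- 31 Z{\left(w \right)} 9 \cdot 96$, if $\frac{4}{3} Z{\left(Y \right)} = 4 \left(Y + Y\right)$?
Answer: $-482112$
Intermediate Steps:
$w = 3$ ($w = 8 - 5 = 3$)
$Z{\left(Y \right)} = 6 Y$ ($Z{\left(Y \right)} = \frac{3 \cdot 4 \left(Y + Y\right)}{4} = \frac{3 \cdot 4 \cdot 2 Y}{4} = \frac{3 \cdot 8 Y}{4} = 6 Y$)
$- 31 Z{\left(w \right)} 9 \cdot 96 = - 31 \cdot 6 \cdot 3 \cdot 9 \cdot 96 = \left(-31\right) 18 \cdot 9 \cdot 96 = \left(-558\right) 9 \cdot 96 = \left(-5022\right) 96 = -482112$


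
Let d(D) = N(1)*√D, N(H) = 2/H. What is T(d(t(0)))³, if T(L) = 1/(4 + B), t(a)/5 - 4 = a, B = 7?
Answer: 1/1331 ≈ 0.00075131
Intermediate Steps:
t(a) = 20 + 5*a
d(D) = 2*√D (d(D) = (2/1)*√D = (2*1)*√D = 2*√D)
T(L) = 1/11 (T(L) = 1/(4 + 7) = 1/11)
T(d(t(0)))³ = (1/11)³ = 1/1331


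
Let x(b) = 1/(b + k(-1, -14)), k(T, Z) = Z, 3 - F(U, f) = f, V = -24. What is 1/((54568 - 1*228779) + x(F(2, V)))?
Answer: -13/2264742 ≈ -5.7402e-6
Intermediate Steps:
F(U, f) = 3 - f
x(b) = 1/(-14 + b) (x(b) = 1/(b - 14) = 1/(-14 + b))
1/((54568 - 1*228779) + x(F(2, V))) = 1/((54568 - 1*228779) + 1/(-14 + (3 - 1*(-24)))) = 1/((54568 - 228779) + 1/(-14 + (3 + 24))) = 1/(-174211 + 1/(-14 + 27)) = 1/(-174211 + 1/13) = 1/(-2264742/13) = -13/2264742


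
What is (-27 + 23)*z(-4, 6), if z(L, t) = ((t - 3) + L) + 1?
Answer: 0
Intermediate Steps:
z(L, t) = -2 + L + t (z(L, t) = ((-3 + t) + L) + 1 = (-3 + L + t) + 1 = -2 + L + t)
(-27 + 23)*z(-4, 6) = (-27 + 23)*(-2 - 4 + 6) = -4*0 = 0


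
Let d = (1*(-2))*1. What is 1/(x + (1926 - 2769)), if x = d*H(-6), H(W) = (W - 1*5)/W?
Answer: -3/2540 ≈ -0.0011811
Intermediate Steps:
d = -2 (d = -2*1 = -2)
H(W) = (-5 + W)/W (H(W) = (W - 5)/W = (-5 + W)/W)
x = -11/3 (x = -2*(-5 - 6)/(-6) = -(-1)*(-11)/3 = -2*11/6 = -11/3 ≈ -3.6667)
1/(x + (1926 - 2769)) = 1/(-11/3 + (1926 - 2769)) = 1/(-11/3 - 843) = 1/(-2540/3) = -3/2540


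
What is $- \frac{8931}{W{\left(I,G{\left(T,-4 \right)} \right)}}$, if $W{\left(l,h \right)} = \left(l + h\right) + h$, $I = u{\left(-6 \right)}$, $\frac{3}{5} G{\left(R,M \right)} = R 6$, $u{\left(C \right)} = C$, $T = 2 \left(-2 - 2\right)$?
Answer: $\frac{8931}{166} \approx 53.801$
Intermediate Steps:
$T = -8$ ($T = 2 \left(-4\right) = -8$)
$G{\left(R,M \right)} = 10 R$ ($G{\left(R,M \right)} = \frac{5 R 6}{3} = \frac{5 \cdot 6 R}{3} = 10 R$)
$I = -6$
$W{\left(l,h \right)} = l + 2 h$ ($W{\left(l,h \right)} = \left(h + l\right) + h = l + 2 h$)
$- \frac{8931}{W{\left(I,G{\left(T,-4 \right)} \right)}} = - \frac{8931}{-6 + 2 \cdot 10 \left(-8\right)} = - \frac{8931}{-6 + 2 \left(-80\right)} = - \frac{8931}{-6 - 160} = - \frac{8931}{-166} = \left(-8931\right) \left(- \frac{1}{166}\right) = \frac{8931}{166}$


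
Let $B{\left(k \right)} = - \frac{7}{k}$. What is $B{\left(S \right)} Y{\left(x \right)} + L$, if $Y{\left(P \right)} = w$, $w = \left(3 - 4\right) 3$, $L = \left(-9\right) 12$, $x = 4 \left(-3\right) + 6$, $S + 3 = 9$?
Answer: $- \frac{209}{2} \approx -104.5$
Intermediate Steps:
$S = 6$ ($S = -3 + 9 = 6$)
$x = -6$ ($x = -12 + 6 = -6$)
$L = -108$
$w = -3$ ($w = \left(-1\right) 3 = -3$)
$Y{\left(P \right)} = -3$
$B{\left(S \right)} Y{\left(x \right)} + L = - \frac{7}{6} \left(-3\right) - 108 = \left(-7\right) \frac{1}{6} \left(-3\right) - 108 = \left(- \frac{7}{6}\right) \left(-3\right) - 108 = \frac{7}{2} - 108 = - \frac{209}{2}$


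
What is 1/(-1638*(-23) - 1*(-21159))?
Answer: 1/58833 ≈ 1.6997e-5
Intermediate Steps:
1/(-1638*(-23) - 1*(-21159)) = 1/(37674 + 21159) = 1/58833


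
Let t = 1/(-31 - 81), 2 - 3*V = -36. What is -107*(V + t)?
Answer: -455071/336 ≈ -1354.4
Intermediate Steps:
V = 38/3 (V = ⅔ - ⅓*(-36) = ⅔ + 12 = 38/3 ≈ 12.667)
t = -1/112 (t = 1/(-112) = -1/112 ≈ -0.0089286)
-107*(V + t) = -107*(38/3 - 1/112) = -107*4253/336 = -455071/336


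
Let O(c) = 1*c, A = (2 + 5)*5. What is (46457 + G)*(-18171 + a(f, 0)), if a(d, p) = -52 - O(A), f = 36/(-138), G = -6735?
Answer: -725244276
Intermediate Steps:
A = 35 (A = 7*5 = 35)
O(c) = c
f = -6/23 (f = 36*(-1/138) = -6/23 ≈ -0.26087)
a(d, p) = -87 (a(d, p) = -52 - 1*35 = -52 - 35 = -87)
(46457 + G)*(-18171 + a(f, 0)) = (46457 - 6735)*(-18171 - 87) = 39722*(-18258) = -725244276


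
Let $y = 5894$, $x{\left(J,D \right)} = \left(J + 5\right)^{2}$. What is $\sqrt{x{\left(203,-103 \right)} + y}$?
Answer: $3 \sqrt{5462} \approx 221.72$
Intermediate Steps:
$x{\left(J,D \right)} = \left(5 + J\right)^{2}$
$\sqrt{x{\left(203,-103 \right)} + y} = \sqrt{\left(5 + 203\right)^{2} + 5894} = \sqrt{208^{2} + 5894} = \sqrt{43264 + 5894} = \sqrt{49158} = 3 \sqrt{5462}$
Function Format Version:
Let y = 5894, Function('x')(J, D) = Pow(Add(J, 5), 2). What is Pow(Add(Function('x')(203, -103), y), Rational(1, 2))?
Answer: Mul(3, Pow(5462, Rational(1, 2))) ≈ 221.72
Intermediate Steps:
Function('x')(J, D) = Pow(Add(5, J), 2)
Pow(Add(Function('x')(203, -103), y), Rational(1, 2)) = Pow(Add(Pow(Add(5, 203), 2), 5894), Rational(1, 2)) = Pow(Add(Pow(208, 2), 5894), Rational(1, 2)) = Pow(Add(43264, 5894), Rational(1, 2)) = Pow(49158, Rational(1, 2)) = Mul(3, Pow(5462, Rational(1, 2)))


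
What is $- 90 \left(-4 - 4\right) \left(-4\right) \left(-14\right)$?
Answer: $40320$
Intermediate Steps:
$- 90 \left(-4 - 4\right) \left(-4\right) \left(-14\right) = - 90 \left(\left(-8\right) \left(-4\right)\right) \left(-14\right) = \left(-90\right) 32 \left(-14\right) = \left(-2880\right) \left(-14\right) = 40320$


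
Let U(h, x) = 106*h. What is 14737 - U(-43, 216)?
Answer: 19295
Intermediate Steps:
14737 - U(-43, 216) = 14737 - 106*(-43) = 14737 - 1*(-4558) = 14737 + 4558 = 19295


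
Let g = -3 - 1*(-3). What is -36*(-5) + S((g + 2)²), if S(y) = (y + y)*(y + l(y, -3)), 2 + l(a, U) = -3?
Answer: 172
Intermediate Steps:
g = 0 (g = -3 + 3 = 0)
l(a, U) = -5 (l(a, U) = -2 - 3 = -5)
S(y) = 2*y*(-5 + y) (S(y) = (y + y)*(y - 5) = (2*y)*(-5 + y) = 2*y*(-5 + y))
-36*(-5) + S((g + 2)²) = -36*(-5) + 2*(0 + 2)²*(-5 + (0 + 2)²) = 180 + 2*2²*(-5 + 2²) = 180 + 2*4*(-5 + 4) = 180 + 2*4*(-1) = 180 - 8 = 172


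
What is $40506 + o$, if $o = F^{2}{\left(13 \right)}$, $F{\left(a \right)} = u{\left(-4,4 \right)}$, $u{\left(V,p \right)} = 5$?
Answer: $40531$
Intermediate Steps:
$F{\left(a \right)} = 5$
$o = 25$ ($o = 5^{2} = 25$)
$40506 + o = 40506 + 25 = 40531$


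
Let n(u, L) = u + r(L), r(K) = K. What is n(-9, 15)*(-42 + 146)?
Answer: 624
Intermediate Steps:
n(u, L) = L + u (n(u, L) = u + L = L + u)
n(-9, 15)*(-42 + 146) = (15 - 9)*(-42 + 146) = 6*104 = 624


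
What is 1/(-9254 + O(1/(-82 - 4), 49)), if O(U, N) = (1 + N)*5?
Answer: -1/9004 ≈ -0.00011106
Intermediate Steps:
O(U, N) = 5 + 5*N
1/(-9254 + O(1/(-82 - 4), 49)) = 1/(-9254 + (5 + 5*49)) = 1/(-9254 + (5 + 245)) = 1/(-9254 + 250) = 1/(-9004) = -1/9004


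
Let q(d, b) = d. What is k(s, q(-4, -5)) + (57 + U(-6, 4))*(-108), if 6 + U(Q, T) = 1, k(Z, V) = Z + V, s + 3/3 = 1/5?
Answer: -28104/5 ≈ -5620.8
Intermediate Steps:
s = -⅘ (s = -1 + 1/5 = -1 + ⅕ = -⅘ ≈ -0.80000)
k(Z, V) = V + Z
U(Q, T) = -5 (U(Q, T) = -6 + 1 = -5)
k(s, q(-4, -5)) + (57 + U(-6, 4))*(-108) = (-4 - ⅘) + (57 - 5)*(-108) = -24/5 + 52*(-108) = -24/5 - 5616 = -28104/5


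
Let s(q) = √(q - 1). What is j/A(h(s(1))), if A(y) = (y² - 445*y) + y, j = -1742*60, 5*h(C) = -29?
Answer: -201000/5017 ≈ -40.064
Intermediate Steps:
s(q) = √(-1 + q)
h(C) = -29/5 (h(C) = (⅕)*(-29) = -29/5)
j = -104520
A(y) = y² - 444*y
j/A(h(s(1))) = -104520*(-5/(29*(-444 - 29/5))) = -104520/((-29/5*(-2249/5))) = -104520/65221/25 = -104520*25/65221 = -201000/5017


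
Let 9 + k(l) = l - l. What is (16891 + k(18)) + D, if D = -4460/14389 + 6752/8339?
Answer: 2025728964810/119989871 ≈ 16883.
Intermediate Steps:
k(l) = -9 (k(l) = -9 + (l - l) = -9 + 0 = -9)
D = 59962588/119989871 (D = -4460*1/14389 + 6752*(1/8339) = -4460/14389 + 6752/8339 = 59962588/119989871 ≈ 0.49973)
(16891 + k(18)) + D = (16891 - 9) + 59962588/119989871 = 16882 + 59962588/119989871 = 2025728964810/119989871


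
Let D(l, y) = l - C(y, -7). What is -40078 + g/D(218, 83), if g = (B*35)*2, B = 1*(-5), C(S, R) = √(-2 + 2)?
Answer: -4368677/109 ≈ -40080.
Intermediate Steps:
C(S, R) = 0 (C(S, R) = √0 = 0)
B = -5
D(l, y) = l (D(l, y) = l - 1*0 = l + 0 = l)
g = -350 (g = -5*35*2 = -175*2 = -350)
-40078 + g/D(218, 83) = -40078 - 350/218 = -40078 - 350*1/218 = -40078 - 175/109 = -4368677/109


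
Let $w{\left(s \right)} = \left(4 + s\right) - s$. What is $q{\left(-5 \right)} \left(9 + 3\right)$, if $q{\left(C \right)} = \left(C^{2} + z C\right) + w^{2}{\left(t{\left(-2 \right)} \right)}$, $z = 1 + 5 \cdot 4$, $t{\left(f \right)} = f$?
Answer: $-768$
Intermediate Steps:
$w{\left(s \right)} = 4$
$z = 21$ ($z = 1 + 20 = 21$)
$q{\left(C \right)} = 16 + C^{2} + 21 C$ ($q{\left(C \right)} = \left(C^{2} + 21 C\right) + 4^{2} = \left(C^{2} + 21 C\right) + 16 = 16 + C^{2} + 21 C$)
$q{\left(-5 \right)} \left(9 + 3\right) = \left(16 + \left(-5\right)^{2} + 21 \left(-5\right)\right) \left(9 + 3\right) = \left(16 + 25 - 105\right) 12 = \left(-64\right) 12 = -768$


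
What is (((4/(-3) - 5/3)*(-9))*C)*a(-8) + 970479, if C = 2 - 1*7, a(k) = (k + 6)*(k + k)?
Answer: 966159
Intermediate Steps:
a(k) = 2*k*(6 + k) (a(k) = (6 + k)*(2*k) = 2*k*(6 + k))
C = -5 (C = 2 - 7 = -5)
(((4/(-3) - 5/3)*(-9))*C)*a(-8) + 970479 = (((4/(-3) - 5/3)*(-9))*(-5))*(2*(-8)*(6 - 8)) + 970479 = (((4*(-1/3) - 5*1/3)*(-9))*(-5))*(2*(-8)*(-2)) + 970479 = (((-4/3 - 5/3)*(-9))*(-5))*32 + 970479 = (-3*(-9)*(-5))*32 + 970479 = (27*(-5))*32 + 970479 = -135*32 + 970479 = -4320 + 970479 = 966159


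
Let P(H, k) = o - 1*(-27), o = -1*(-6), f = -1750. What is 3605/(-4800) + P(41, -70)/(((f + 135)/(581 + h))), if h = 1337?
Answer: -12385331/310080 ≈ -39.942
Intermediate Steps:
o = 6
P(H, k) = 33 (P(H, k) = 6 - 1*(-27) = 6 + 27 = 33)
3605/(-4800) + P(41, -70)/(((f + 135)/(581 + h))) = 3605/(-4800) + 33/(((-1750 + 135)/(581 + 1337))) = 3605*(-1/4800) + 33/((-1615/1918)) = -721/960 + 33/((-1615*1/1918)) = -721/960 + 33/(-1615/1918) = -721/960 + 33*(-1918/1615) = -721/960 - 63294/1615 = -12385331/310080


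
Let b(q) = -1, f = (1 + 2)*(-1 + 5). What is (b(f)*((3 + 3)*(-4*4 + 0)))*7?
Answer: 672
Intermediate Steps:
f = 12 (f = 3*4 = 12)
(b(f)*((3 + 3)*(-4*4 + 0)))*7 = -(3 + 3)*(-4*4 + 0)*7 = -6*(-16 + 0)*7 = -6*(-16)*7 = -1*(-96)*7 = 96*7 = 672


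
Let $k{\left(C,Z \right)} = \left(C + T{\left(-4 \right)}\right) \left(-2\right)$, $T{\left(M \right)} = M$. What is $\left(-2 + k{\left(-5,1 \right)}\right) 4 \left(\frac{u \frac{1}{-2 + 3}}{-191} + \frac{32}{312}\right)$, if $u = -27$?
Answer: $\frac{116288}{7449} \approx 15.611$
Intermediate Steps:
$k{\left(C,Z \right)} = 8 - 2 C$ ($k{\left(C,Z \right)} = \left(C - 4\right) \left(-2\right) = \left(-4 + C\right) \left(-2\right) = 8 - 2 C$)
$\left(-2 + k{\left(-5,1 \right)}\right) 4 \left(\frac{u \frac{1}{-2 + 3}}{-191} + \frac{32}{312}\right) = \left(-2 + \left(8 - -10\right)\right) 4 \left(\frac{\left(-27\right) \frac{1}{-2 + 3}}{-191} + \frac{32}{312}\right) = \left(-2 + \left(8 + 10\right)\right) 4 \left(- \frac{27}{1} \left(- \frac{1}{191}\right) + 32 \cdot \frac{1}{312}\right) = \left(-2 + 18\right) 4 \left(\left(-27\right) 1 \left(- \frac{1}{191}\right) + \frac{4}{39}\right) = 16 \cdot 4 \left(\left(-27\right) \left(- \frac{1}{191}\right) + \frac{4}{39}\right) = 64 \left(\frac{27}{191} + \frac{4}{39}\right) = 64 \cdot \frac{1817}{7449} = \frac{116288}{7449}$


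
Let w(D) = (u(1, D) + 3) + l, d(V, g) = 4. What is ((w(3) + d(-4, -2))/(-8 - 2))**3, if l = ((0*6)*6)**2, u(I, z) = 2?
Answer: -729/1000 ≈ -0.72900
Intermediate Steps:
l = 0 (l = (0*6)**2 = 0**2 = 0)
w(D) = 5 (w(D) = (2 + 3) + 0 = 5 + 0 = 5)
((w(3) + d(-4, -2))/(-8 - 2))**3 = ((5 + 4)/(-8 - 2))**3 = (9/(-10))**3 = (9*(-1/10))**3 = (-9/10)**3 = -729/1000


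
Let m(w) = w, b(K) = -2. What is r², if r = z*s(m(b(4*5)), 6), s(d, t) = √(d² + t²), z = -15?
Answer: 9000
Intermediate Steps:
r = -30*√10 (r = -15*√((-2)² + 6²) = -15*√(4 + 36) = -30*√10 ≈ -94.868)
r² = (-30*√10)² = 9000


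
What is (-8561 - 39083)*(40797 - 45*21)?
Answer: -1898708688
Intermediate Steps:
(-8561 - 39083)*(40797 - 45*21) = -47644*(40797 - 945) = -47644*39852 = -1898708688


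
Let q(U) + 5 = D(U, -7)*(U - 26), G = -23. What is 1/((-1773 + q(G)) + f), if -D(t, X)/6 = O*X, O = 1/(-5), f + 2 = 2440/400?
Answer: -10/13623 ≈ -0.00073405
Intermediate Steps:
f = 41/10 (f = -2 + 2440/400 = -2 + 2440*(1/400) = -2 + 61/10 = 41/10 ≈ 4.1000)
O = -1/5 ≈ -0.20000
D(t, X) = 6*X/5 (D(t, X) = -(-6)*X/5 = 6*X/5)
q(U) = 1067/5 - 42*U/5 (q(U) = -5 + ((6/5)*(-7))*(U - 26) = -5 - 42*(-26 + U)/5 = -5 + (1092/5 - 42*U/5) = 1067/5 - 42*U/5)
1/((-1773 + q(G)) + f) = 1/((-1773 + (1067/5 - 42/5*(-23))) + 41/10) = 1/((-1773 + (1067/5 + 966/5)) + 41/10) = 1/((-1773 + 2033/5) + 41/10) = 1/(-6832/5 + 41/10) = 1/(-13623/10) = -10/13623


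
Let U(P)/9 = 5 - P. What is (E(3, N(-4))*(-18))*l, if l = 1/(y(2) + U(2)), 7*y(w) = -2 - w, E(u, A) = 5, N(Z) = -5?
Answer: -126/37 ≈ -3.4054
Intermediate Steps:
U(P) = 45 - 9*P (U(P) = 9*(5 - P) = 45 - 9*P)
y(w) = -2/7 - w/7 (y(w) = (-2 - w)/7 = -2/7 - w/7)
l = 7/185 (l = 1/((-2/7 - ⅐*2) + (45 - 9*2)) = 1/((-2/7 - 2/7) + (45 - 18)) = 1/(-4/7 + 27) = 1/(185/7) = 7/185 ≈ 0.037838)
(E(3, N(-4))*(-18))*l = (5*(-18))*(7/185) = -90*7/185 = -126/37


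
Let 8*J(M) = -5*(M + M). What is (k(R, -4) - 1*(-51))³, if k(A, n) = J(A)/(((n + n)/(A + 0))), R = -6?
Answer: 92959677/512 ≈ 1.8156e+5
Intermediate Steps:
J(M) = -5*M/4 (J(M) = (-5*(M + M))/8 = (-10*M)/8 = -5*M/4)
k(A, n) = -5*A²/(8*n) (k(A, n) = (-5*A/4)/(((n + n)/(A + 0))) = (-5*A/4)/(((2*n)/A)) = (-5*A/4)/((2*n/A)) = (-5*A/4)*(A/(2*n)) = -5*A²/(8*n))
(k(R, -4) - 1*(-51))³ = (-5/8*(-6)²/(-4) - 1*(-51))³ = (-5/8*36*(-¼) + 51)³ = (45/8 + 51)³ = (453/8)³ = 92959677/512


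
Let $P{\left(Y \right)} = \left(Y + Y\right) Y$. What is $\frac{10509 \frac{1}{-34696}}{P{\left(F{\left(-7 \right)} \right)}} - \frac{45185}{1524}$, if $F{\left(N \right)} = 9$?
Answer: $- \frac{7055269301}{237945168} \approx -29.651$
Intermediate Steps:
$P{\left(Y \right)} = 2 Y^{2}$ ($P{\left(Y \right)} = 2 Y Y = 2 Y^{2}$)
$\frac{10509 \frac{1}{-34696}}{P{\left(F{\left(-7 \right)} \right)}} - \frac{45185}{1524} = \frac{10509 \frac{1}{-34696}}{2 \cdot 9^{2}} - \frac{45185}{1524} = \frac{10509 \left(- \frac{1}{34696}\right)}{2 \cdot 81} - \frac{45185}{1524} = - \frac{10509}{34696 \cdot 162} - \frac{45185}{1524} = \left(- \frac{10509}{34696}\right) \frac{1}{162} - \frac{45185}{1524} = - \frac{3503}{1873584} - \frac{45185}{1524} = - \frac{7055269301}{237945168}$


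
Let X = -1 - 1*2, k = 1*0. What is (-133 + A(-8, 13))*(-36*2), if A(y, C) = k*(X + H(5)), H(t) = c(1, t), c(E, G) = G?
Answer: 9576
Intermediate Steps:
H(t) = t
k = 0
X = -3 (X = -1 - 2 = -3)
A(y, C) = 0 (A(y, C) = 0*(-3 + 5) = 0*2 = 0)
(-133 + A(-8, 13))*(-36*2) = (-133 + 0)*(-36*2) = -133*(-72) = 9576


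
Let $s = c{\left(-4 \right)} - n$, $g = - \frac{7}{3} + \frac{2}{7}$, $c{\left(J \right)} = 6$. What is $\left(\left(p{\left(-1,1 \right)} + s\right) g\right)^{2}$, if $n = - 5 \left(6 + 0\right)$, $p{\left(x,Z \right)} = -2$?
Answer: $\frac{2137444}{441} \approx 4846.8$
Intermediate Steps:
$g = - \frac{43}{21}$ ($g = \left(-7\right) \frac{1}{3} + 2 \cdot \frac{1}{7} = - \frac{7}{3} + \frac{2}{7} = - \frac{43}{21} \approx -2.0476$)
$n = -30$ ($n = \left(-5\right) 6 = -30$)
$s = 36$ ($s = 6 - -30 = 6 + 30 = 36$)
$\left(\left(p{\left(-1,1 \right)} + s\right) g\right)^{2} = \left(\left(-2 + 36\right) \left(- \frac{43}{21}\right)\right)^{2} = \left(34 \left(- \frac{43}{21}\right)\right)^{2} = \left(- \frac{1462}{21}\right)^{2} = \frac{2137444}{441}$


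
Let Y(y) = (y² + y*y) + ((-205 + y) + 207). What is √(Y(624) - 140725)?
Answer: √638653 ≈ 799.16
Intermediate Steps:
Y(y) = 2 + y + 2*y² (Y(y) = (y² + y²) + (2 + y) = 2*y² + (2 + y) = 2 + y + 2*y²)
√(Y(624) - 140725) = √((2 + 624 + 2*624²) - 140725) = √((2 + 624 + 2*389376) - 140725) = √((2 + 624 + 778752) - 140725) = √(779378 - 140725) = √638653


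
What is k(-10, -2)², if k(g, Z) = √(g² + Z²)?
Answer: 104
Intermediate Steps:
k(g, Z) = √(Z² + g²)
k(-10, -2)² = (√((-2)² + (-10)²))² = (√(4 + 100))² = (√104)² = (2*√26)² = 104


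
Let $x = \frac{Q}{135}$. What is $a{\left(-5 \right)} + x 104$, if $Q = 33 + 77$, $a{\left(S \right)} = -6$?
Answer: $\frac{2126}{27} \approx 78.741$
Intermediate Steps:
$Q = 110$
$x = \frac{22}{27}$ ($x = \frac{110}{135} = 110 \cdot \frac{1}{135} = \frac{22}{27} \approx 0.81481$)
$a{\left(-5 \right)} + x 104 = -6 + \frac{22}{27} \cdot 104 = -6 + \frac{2288}{27} = \frac{2126}{27}$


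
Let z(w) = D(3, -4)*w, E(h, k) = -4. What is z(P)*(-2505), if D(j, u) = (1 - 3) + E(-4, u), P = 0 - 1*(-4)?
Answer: 60120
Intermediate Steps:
P = 4 (P = 0 + 4 = 4)
D(j, u) = -6 (D(j, u) = (1 - 3) - 4 = -2 - 4 = -6)
z(w) = -6*w
z(P)*(-2505) = -6*4*(-2505) = -24*(-2505) = 60120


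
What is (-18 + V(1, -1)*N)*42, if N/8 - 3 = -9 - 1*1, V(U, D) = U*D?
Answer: 1596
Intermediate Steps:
V(U, D) = D*U
N = -56 (N = 24 + 8*(-9 - 1*1) = 24 + 8*(-9 - 1) = 24 + 8*(-10) = 24 - 80 = -56)
(-18 + V(1, -1)*N)*42 = (-18 - 1*1*(-56))*42 = (-18 - 1*(-56))*42 = (-18 + 56)*42 = 38*42 = 1596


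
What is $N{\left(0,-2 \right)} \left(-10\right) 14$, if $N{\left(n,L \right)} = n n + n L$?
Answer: $0$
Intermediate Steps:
$N{\left(n,L \right)} = n^{2} + L n$
$N{\left(0,-2 \right)} \left(-10\right) 14 = 0 \left(-2 + 0\right) \left(-10\right) 14 = 0 \left(-2\right) \left(-10\right) 14 = 0 \left(-10\right) 14 = 0 \cdot 14 = 0$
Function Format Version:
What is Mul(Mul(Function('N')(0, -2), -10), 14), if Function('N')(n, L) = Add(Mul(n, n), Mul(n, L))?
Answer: 0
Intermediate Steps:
Function('N')(n, L) = Add(Pow(n, 2), Mul(L, n))
Mul(Mul(Function('N')(0, -2), -10), 14) = Mul(Mul(Mul(0, Add(-2, 0)), -10), 14) = Mul(Mul(Mul(0, -2), -10), 14) = Mul(Mul(0, -10), 14) = Mul(0, 14) = 0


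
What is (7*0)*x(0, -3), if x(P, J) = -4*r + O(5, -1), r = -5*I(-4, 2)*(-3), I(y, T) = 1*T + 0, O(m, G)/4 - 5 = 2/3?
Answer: 0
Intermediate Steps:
O(m, G) = 68/3 (O(m, G) = 20 + 4*(2/3) = 20 + 4*(2*(⅓)) = 20 + 4*(⅔) = 20 + 8/3 = 68/3)
I(y, T) = T (I(y, T) = T + 0 = T)
r = 30 (r = -5*2*(-3) = -10*(-3) = 30)
x(P, J) = -292/3 (x(P, J) = -4*30 + 68/3 = -120 + 68/3 = -292/3)
(7*0)*x(0, -3) = (7*0)*(-292/3) = 0*(-292/3) = 0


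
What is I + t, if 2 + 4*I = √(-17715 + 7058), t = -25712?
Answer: -51425/2 + I*√10657/4 ≈ -25713.0 + 25.808*I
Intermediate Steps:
I = -½ + I*√10657/4 (I = -½ + √(-17715 + 7058)/4 = -½ + √(-10657)/4 = -½ + (I*√10657)/4 = -½ + I*√10657/4 ≈ -0.5 + 25.808*I)
I + t = (-½ + I*√10657/4) - 25712 = -51425/2 + I*√10657/4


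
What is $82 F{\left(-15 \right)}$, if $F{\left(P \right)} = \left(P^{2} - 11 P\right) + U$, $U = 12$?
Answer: $32964$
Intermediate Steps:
$F{\left(P \right)} = 12 + P^{2} - 11 P$ ($F{\left(P \right)} = \left(P^{2} - 11 P\right) + 12 = 12 + P^{2} - 11 P$)
$82 F{\left(-15 \right)} = 82 \left(12 + \left(-15\right)^{2} - -165\right) = 82 \left(12 + 225 + 165\right) = 82 \cdot 402 = 32964$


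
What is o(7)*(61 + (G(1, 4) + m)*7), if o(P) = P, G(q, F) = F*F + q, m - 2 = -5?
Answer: 1113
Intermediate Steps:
m = -3 (m = 2 - 5 = -3)
G(q, F) = q + F² (G(q, F) = F² + q = q + F²)
o(7)*(61 + (G(1, 4) + m)*7) = 7*(61 + ((1 + 4²) - 3)*7) = 7*(61 + ((1 + 16) - 3)*7) = 7*(61 + (17 - 3)*7) = 7*(61 + 14*7) = 7*(61 + 98) = 7*159 = 1113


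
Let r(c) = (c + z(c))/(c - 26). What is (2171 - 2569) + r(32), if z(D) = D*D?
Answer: -222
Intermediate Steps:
z(D) = D**2
r(c) = (c + c**2)/(-26 + c) (r(c) = (c + c**2)/(c - 26) = (c + c**2)/(-26 + c))
(2171 - 2569) + r(32) = (2171 - 2569) + 32*(1 + 32)/(-26 + 32) = -398 + 32*33/6 = -398 + 32*(1/6)*33 = -398 + 176 = -222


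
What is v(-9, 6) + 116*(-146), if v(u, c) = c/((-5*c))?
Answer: -84681/5 ≈ -16936.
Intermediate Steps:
v(u, c) = -⅕ (v(u, c) = c*(-1/(5*c)) = -⅕)
v(-9, 6) + 116*(-146) = -⅕ + 116*(-146) = -⅕ - 16936 = -84681/5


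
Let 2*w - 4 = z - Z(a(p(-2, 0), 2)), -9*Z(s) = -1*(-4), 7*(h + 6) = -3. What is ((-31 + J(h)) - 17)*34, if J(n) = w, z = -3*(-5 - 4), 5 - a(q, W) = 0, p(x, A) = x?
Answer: -9877/9 ≈ -1097.4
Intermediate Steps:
h = -45/7 (h = -6 + (⅐)*(-3) = -6 - 3/7 = -45/7 ≈ -6.4286)
a(q, W) = 5 (a(q, W) = 5 - 1*0 = 5 + 0 = 5)
Z(s) = -4/9 (Z(s) = -(-1)*(-4)/9 = -⅑*4 = -4/9)
z = 27 (z = -3*(-9) = 27)
w = 283/18 (w = 2 + (27 - 1*(-4/9))/2 = 2 + (27 + 4/9)/2 = 2 + (½)*(247/9) = 2 + 247/18 = 283/18 ≈ 15.722)
J(n) = 283/18
((-31 + J(h)) - 17)*34 = ((-31 + 283/18) - 17)*34 = (-275/18 - 17)*34 = -581/18*34 = -9877/9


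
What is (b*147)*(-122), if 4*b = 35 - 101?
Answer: 295911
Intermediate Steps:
b = -33/2 (b = (35 - 101)/4 = (¼)*(-66) = -33/2 ≈ -16.500)
(b*147)*(-122) = -33/2*147*(-122) = -4851/2*(-122) = 295911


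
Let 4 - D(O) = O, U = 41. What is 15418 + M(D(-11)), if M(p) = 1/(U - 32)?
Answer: 138763/9 ≈ 15418.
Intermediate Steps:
D(O) = 4 - O
M(p) = ⅑ (M(p) = 1/(41 - 32) = 1/9 = ⅑)
15418 + M(D(-11)) = 15418 + ⅑ = 138763/9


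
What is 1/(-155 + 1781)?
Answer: 1/1626 ≈ 0.00061501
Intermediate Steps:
1/(-155 + 1781) = 1/1626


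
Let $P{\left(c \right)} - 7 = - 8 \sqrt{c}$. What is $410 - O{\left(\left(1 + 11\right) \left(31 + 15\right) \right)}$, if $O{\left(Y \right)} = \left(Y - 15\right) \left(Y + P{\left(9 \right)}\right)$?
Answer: $-286885$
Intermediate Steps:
$P{\left(c \right)} = 7 - 8 \sqrt{c}$
$O{\left(Y \right)} = \left(-17 + Y\right) \left(-15 + Y\right)$ ($O{\left(Y \right)} = \left(Y - 15\right) \left(Y + \left(7 - 8 \sqrt{9}\right)\right) = \left(-15 + Y\right) \left(Y + \left(7 - 24\right)\right) = \left(-15 + Y\right) \left(Y - 17\right) = \left(-15 + Y\right) \left(-17 + Y\right) = \left(-17 + Y\right) \left(-15 + Y\right)$)
$410 - O{\left(\left(1 + 11\right) \left(31 + 15\right) \right)} = 410 - \left(255 + \left(\left(1 + 11\right) \left(31 + 15\right)\right)^{2} - 32 \left(1 + 11\right) \left(31 + 15\right)\right) = 410 - \left(255 + \left(12 \cdot 46\right)^{2} - 32 \cdot 12 \cdot 46\right) = 410 - \left(255 + 552^{2} - 17664\right) = 410 - \left(255 + 304704 - 17664\right) = 410 - 287295 = -286885$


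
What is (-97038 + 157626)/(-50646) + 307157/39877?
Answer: 2190034291/336601757 ≈ 6.5063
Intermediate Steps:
(-97038 + 157626)/(-50646) + 307157/39877 = 60588*(-1/50646) + 307157*(1/39877) = -10098/8441 + 307157/39877 = 2190034291/336601757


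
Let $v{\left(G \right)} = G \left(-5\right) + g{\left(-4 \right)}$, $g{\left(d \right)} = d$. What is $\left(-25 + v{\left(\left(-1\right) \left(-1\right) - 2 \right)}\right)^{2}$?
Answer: $576$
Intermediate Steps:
$v{\left(G \right)} = -4 - 5 G$ ($v{\left(G \right)} = G \left(-5\right) - 4 = - 5 G - 4 = -4 - 5 G$)
$\left(-25 + v{\left(\left(-1\right) \left(-1\right) - 2 \right)}\right)^{2} = \left(-25 - \left(4 + 5 \left(\left(-1\right) \left(-1\right) - 2\right)\right)\right)^{2} = \left(-25 - \left(4 + 5 \left(1 - 2\right)\right)\right)^{2} = \left(-25 - -1\right)^{2} = \left(-25 + \left(-4 + 5\right)\right)^{2} = \left(-25 + 1\right)^{2} = \left(-24\right)^{2} = 576$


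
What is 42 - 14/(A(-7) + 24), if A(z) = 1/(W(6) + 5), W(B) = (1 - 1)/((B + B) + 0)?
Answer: 5012/121 ≈ 41.422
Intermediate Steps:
W(B) = 0 (W(B) = 0/(2*B + 0) = 0/((2*B)) = 0*(1/(2*B)) = 0)
A(z) = 1/5 (A(z) = 1/(0 + 5) = 1/5)
42 - 14/(A(-7) + 24) = 42 - 14/(1/5 + 24) = 42 - 14/121/5 = 42 - 14*5/121 = 42 - 70/121 = 5012/121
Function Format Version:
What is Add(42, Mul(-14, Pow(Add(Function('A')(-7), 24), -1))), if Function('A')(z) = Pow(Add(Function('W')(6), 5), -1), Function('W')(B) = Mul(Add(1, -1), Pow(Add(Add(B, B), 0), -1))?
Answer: Rational(5012, 121) ≈ 41.422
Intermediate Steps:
Function('W')(B) = 0 (Function('W')(B) = Mul(0, Pow(Add(Mul(2, B), 0), -1)) = Mul(0, Pow(Mul(2, B), -1)) = Mul(0, Mul(Rational(1, 2), Pow(B, -1))) = 0)
Function('A')(z) = Rational(1, 5) (Function('A')(z) = Pow(Add(0, 5), -1) = Pow(5, -1) = Rational(1, 5))
Add(42, Mul(-14, Pow(Add(Function('A')(-7), 24), -1))) = Add(42, Mul(-14, Pow(Add(Rational(1, 5), 24), -1))) = Add(42, Mul(-14, Pow(Rational(121, 5), -1))) = Add(42, Mul(-14, Rational(5, 121))) = Add(42, Rational(-70, 121)) = Rational(5012, 121)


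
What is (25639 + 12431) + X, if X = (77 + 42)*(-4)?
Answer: 37594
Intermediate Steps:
X = -476 (X = 119*(-4) = -476)
(25639 + 12431) + X = (25639 + 12431) - 476 = 38070 - 476 = 37594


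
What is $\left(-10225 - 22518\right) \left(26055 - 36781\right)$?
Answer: $351201418$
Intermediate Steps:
$\left(-10225 - 22518\right) \left(26055 - 36781\right) = \left(-32743\right) \left(-10726\right) = 351201418$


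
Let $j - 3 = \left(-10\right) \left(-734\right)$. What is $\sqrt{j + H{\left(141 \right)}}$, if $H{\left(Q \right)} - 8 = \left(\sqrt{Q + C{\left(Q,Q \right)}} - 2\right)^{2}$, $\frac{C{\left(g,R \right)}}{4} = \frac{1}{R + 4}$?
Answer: $\frac{2 \sqrt{39400995 - 20735 \sqrt{145}}}{145} \approx 86.305$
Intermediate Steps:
$C{\left(g,R \right)} = \frac{4}{4 + R}$ ($C{\left(g,R \right)} = \frac{4}{R + 4} = \frac{4}{4 + R}$)
$j = 7343$ ($j = 3 - -7340 = 3 + 7340 = 7343$)
$H{\left(Q \right)} = 8 + \left(-2 + \sqrt{Q + \frac{4}{4 + Q}}\right)^{2}$ ($H{\left(Q \right)} = 8 + \left(\sqrt{Q + \frac{4}{4 + Q}} - 2\right)^{2} = 8 + \left(-2 + \sqrt{Q + \frac{4}{4 + Q}}\right)^{2}$)
$\sqrt{j + H{\left(141 \right)}} = \sqrt{7343 + \left(8 + \left(-2 + \sqrt{\frac{4 + 141 \left(4 + 141\right)}{4 + 141}}\right)^{2}\right)} = \sqrt{7343 + \left(8 + \left(-2 + \sqrt{\frac{4 + 141 \cdot 145}{145}}\right)^{2}\right)} = \sqrt{7343 + \left(8 + \left(-2 + \sqrt{\frac{4 + 20445}{145}}\right)^{2}\right)} = \sqrt{7343 + \left(8 + \left(-2 + \sqrt{\frac{1}{145} \cdot 20449}\right)^{2}\right)} = \sqrt{7343 + \left(8 + \left(-2 + \sqrt{\frac{20449}{145}}\right)^{2}\right)} = \sqrt{7343 + \left(8 + \left(-2 + \frac{143 \sqrt{145}}{145}\right)^{2}\right)} = \sqrt{7351 + \left(-2 + \frac{143 \sqrt{145}}{145}\right)^{2}}$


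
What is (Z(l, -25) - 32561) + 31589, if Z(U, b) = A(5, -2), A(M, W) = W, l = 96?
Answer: -974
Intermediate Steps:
Z(U, b) = -2
(Z(l, -25) - 32561) + 31589 = (-2 - 32561) + 31589 = -32563 + 31589 = -974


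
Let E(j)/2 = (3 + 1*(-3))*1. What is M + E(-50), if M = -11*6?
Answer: -66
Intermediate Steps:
E(j) = 0 (E(j) = 2*((3 + 1*(-3))*1) = 2*((3 - 3)*1) = 2*(0*1) = 2*0 = 0)
M = -66
M + E(-50) = -66 + 0 = -66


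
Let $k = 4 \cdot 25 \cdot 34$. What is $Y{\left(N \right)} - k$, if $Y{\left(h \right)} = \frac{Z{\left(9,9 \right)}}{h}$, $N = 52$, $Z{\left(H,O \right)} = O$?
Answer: $- \frac{176791}{52} \approx -3399.8$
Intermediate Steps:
$Y{\left(h \right)} = \frac{9}{h}$
$k = 3400$ ($k = 100 \cdot 34 = 3400$)
$Y{\left(N \right)} - k = \frac{9}{52} - 3400 = - \frac{176791}{52}$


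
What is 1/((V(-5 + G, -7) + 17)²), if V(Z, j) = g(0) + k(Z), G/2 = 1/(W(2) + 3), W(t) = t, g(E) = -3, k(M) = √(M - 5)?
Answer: 25/(4*(35 + 2*I*√15)²) ≈ 0.0044096 - 0.0020523*I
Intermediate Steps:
k(M) = √(-5 + M)
G = ⅖ (G = 2/(2 + 3) = 2/5 = 2*(⅕) = ⅖ ≈ 0.40000)
V(Z, j) = -3 + √(-5 + Z)
1/((V(-5 + G, -7) + 17)²) = 1/(((-3 + √(-5 + (-5 + ⅖))) + 17)²) = 1/(((-3 + √(-5 - 23/5)) + 17)²) = 1/(((-3 + √(-48/5)) + 17)²) = 1/(((-3 + 4*I*√15/5) + 17)²) = 1/((14 + 4*I*√15/5)²) = (14 + 4*I*√15/5)⁻²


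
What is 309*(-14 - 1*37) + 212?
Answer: -15547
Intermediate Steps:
309*(-14 - 1*37) + 212 = 309*(-14 - 37) + 212 = 309*(-51) + 212 = -15759 + 212 = -15547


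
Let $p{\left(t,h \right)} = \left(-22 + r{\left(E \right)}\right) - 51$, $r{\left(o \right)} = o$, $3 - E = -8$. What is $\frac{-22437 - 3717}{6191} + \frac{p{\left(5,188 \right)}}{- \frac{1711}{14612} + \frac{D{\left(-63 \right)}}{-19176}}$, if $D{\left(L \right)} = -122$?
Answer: $\frac{6671307834426}{12005692447} \approx 555.68$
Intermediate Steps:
$E = 11$ ($E = 3 - -8 = 3 + 8 = 11$)
$p{\left(t,h \right)} = -62$ ($p{\left(t,h \right)} = \left(-22 + 11\right) - 51 = -11 - 51 = -62$)
$\frac{-22437 - 3717}{6191} + \frac{p{\left(5,188 \right)}}{- \frac{1711}{14612} + \frac{D{\left(-63 \right)}}{-19176}} = \frac{-22437 - 3717}{6191} - \frac{62}{- \frac{1711}{14612} - \frac{122}{-19176}} = \left(-22437 - 3717\right) \frac{1}{6191} - \frac{62}{\left(-1711\right) \frac{1}{14612} - - \frac{61}{9588}} = \left(-26154\right) \frac{1}{6191} - \frac{62}{- \frac{1711}{14612} + \frac{61}{9588}} = - \frac{26154}{6191} - \frac{62}{- \frac{1939217}{17512482}} = - \frac{26154}{6191} - - \frac{1085773884}{1939217} = - \frac{26154}{6191} + \frac{1085773884}{1939217} = \frac{6671307834426}{12005692447}$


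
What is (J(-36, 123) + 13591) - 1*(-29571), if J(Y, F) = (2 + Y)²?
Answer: 44318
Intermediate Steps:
(J(-36, 123) + 13591) - 1*(-29571) = ((2 - 36)² + 13591) - 1*(-29571) = ((-34)² + 13591) + 29571 = (1156 + 13591) + 29571 = 14747 + 29571 = 44318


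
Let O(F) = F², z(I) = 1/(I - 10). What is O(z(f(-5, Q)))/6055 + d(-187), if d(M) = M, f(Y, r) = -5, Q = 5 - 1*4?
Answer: -254764124/1362375 ≈ -187.00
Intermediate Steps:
Q = 1 (Q = 5 - 4 = 1)
z(I) = 1/(-10 + I)
O(z(f(-5, Q)))/6055 + d(-187) = (1/(-10 - 5))²/6055 - 187 = (1/(-15))²*(1/6055) - 187 = (-1/15)²*(1/6055) - 187 = (1/225)*(1/6055) - 187 = 1/1362375 - 187 = -254764124/1362375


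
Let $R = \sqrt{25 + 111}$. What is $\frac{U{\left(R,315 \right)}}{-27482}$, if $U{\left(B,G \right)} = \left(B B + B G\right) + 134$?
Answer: $- \frac{135}{13741} - \frac{45 \sqrt{34}}{1963} \approx -0.14349$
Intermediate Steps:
$R = 2 \sqrt{34}$ ($R = \sqrt{136} = 2 \sqrt{34} \approx 11.662$)
$U{\left(B,G \right)} = 134 + B^{2} + B G$ ($U{\left(B,G \right)} = \left(B^{2} + B G\right) + 134 = 134 + B^{2} + B G$)
$\frac{U{\left(R,315 \right)}}{-27482} = \frac{134 + \left(2 \sqrt{34}\right)^{2} + 2 \sqrt{34} \cdot 315}{-27482} = \left(134 + 136 + 630 \sqrt{34}\right) \left(- \frac{1}{27482}\right) = \left(270 + 630 \sqrt{34}\right) \left(- \frac{1}{27482}\right) = - \frac{135}{13741} - \frac{45 \sqrt{34}}{1963}$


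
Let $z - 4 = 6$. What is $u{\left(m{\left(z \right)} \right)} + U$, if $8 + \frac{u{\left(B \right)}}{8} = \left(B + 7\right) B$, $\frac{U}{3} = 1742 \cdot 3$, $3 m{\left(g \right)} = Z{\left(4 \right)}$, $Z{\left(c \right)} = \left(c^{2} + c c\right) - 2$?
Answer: $16974$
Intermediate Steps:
$z = 10$ ($z = 4 + 6 = 10$)
$Z{\left(c \right)} = -2 + 2 c^{2}$ ($Z{\left(c \right)} = \left(c^{2} + c^{2}\right) - 2 = 2 c^{2} - 2 = -2 + 2 c^{2}$)
$m{\left(g \right)} = 10$ ($m{\left(g \right)} = \frac{-2 + 2 \cdot 4^{2}}{3} = \frac{-2 + 2 \cdot 16}{3} = \frac{-2 + 32}{3} = \frac{1}{3} \cdot 30 = 10$)
$U = 15678$ ($U = 3 \cdot 1742 \cdot 3 = 3 \cdot 5226 = 15678$)
$u{\left(B \right)} = -64 + 8 B \left(7 + B\right)$ ($u{\left(B \right)} = -64 + 8 \left(B + 7\right) B = -64 + 8 \left(7 + B\right) B = -64 + 8 B \left(7 + B\right)$)
$u{\left(m{\left(z \right)} \right)} + U = \left(-64 + 8 \cdot 10^{2} + 56 \cdot 10\right) + 15678 = \left(-64 + 8 \cdot 100 + 560\right) + 15678 = \left(-64 + 800 + 560\right) + 15678 = 1296 + 15678 = 16974$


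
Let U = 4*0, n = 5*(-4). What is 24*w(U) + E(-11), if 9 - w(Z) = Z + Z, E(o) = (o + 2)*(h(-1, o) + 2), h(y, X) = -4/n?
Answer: 981/5 ≈ 196.20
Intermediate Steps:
n = -20
h(y, X) = ⅕ (h(y, X) = -4/(-20) = -4*(-1/20) = ⅕)
E(o) = 22/5 + 11*o/5 (E(o) = (o + 2)*(⅕ + 2) = (2 + o)*(11/5) = 22/5 + 11*o/5)
U = 0
w(Z) = 9 - 2*Z (w(Z) = 9 - (Z + Z) = 9 - 2*Z)
24*w(U) + E(-11) = 24*(9 - 2*0) + (22/5 + (11/5)*(-11)) = 24*(9 + 0) + (22/5 - 121/5) = 24*9 - 99/5 = 216 - 99/5 = 981/5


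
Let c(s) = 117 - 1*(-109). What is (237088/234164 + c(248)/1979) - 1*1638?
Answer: -189636093128/115852639 ≈ -1636.9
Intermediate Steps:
c(s) = 226 (c(s) = 117 + 109 = 226)
(237088/234164 + c(248)/1979) - 1*1638 = (237088/234164 + 226/1979) - 1*1638 = (237088*(1/234164) + 226*(1/1979)) - 1638 = (59272/58541 + 226/1979) - 1638 = 130529554/115852639 - 1638 = -189636093128/115852639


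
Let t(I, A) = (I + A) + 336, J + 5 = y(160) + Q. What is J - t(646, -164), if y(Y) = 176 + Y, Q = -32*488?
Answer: -16103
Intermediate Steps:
Q = -15616
J = -15285 (J = -5 + ((176 + 160) - 15616) = -5 + (336 - 15616) = -5 - 15280 = -15285)
t(I, A) = 336 + A + I (t(I, A) = (A + I) + 336 = 336 + A + I)
J - t(646, -164) = -15285 - (336 - 164 + 646) = -15285 - 1*818 = -15285 - 818 = -16103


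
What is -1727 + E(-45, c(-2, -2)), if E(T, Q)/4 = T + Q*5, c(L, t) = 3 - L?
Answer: -1807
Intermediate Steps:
E(T, Q) = 4*T + 20*Q (E(T, Q) = 4*(T + Q*5) = 4*(T + 5*Q) = 4*T + 20*Q)
-1727 + E(-45, c(-2, -2)) = -1727 + (4*(-45) + 20*(3 - 1*(-2))) = -1727 + (-180 + 20*(3 + 2)) = -1727 + (-180 + 20*5) = -1727 + (-180 + 100) = -1727 - 80 = -1807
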